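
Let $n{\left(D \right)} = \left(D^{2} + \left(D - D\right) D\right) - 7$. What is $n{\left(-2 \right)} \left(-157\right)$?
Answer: $471$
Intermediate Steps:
$n{\left(D \right)} = -7 + D^{2}$ ($n{\left(D \right)} = \left(D^{2} + 0 D\right) - 7 = \left(D^{2} + 0\right) - 7 = D^{2} - 7 = -7 + D^{2}$)
$n{\left(-2 \right)} \left(-157\right) = \left(-7 + \left(-2\right)^{2}\right) \left(-157\right) = \left(-7 + 4\right) \left(-157\right) = \left(-3\right) \left(-157\right) = 471$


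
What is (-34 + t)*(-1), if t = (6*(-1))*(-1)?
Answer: 28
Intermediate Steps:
t = 6 (t = -6*(-1) = 6)
(-34 + t)*(-1) = (-34 + 6)*(-1) = -28*(-1) = 28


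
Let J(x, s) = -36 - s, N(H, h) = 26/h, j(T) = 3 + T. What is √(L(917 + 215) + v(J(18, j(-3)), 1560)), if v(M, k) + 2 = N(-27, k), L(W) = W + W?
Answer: √2035815/30 ≈ 47.561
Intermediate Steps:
L(W) = 2*W
v(M, k) = -2 + 26/k
√(L(917 + 215) + v(J(18, j(-3)), 1560)) = √(2*(917 + 215) + (-2 + 26/1560)) = √(2*1132 + (-2 + 26*(1/1560))) = √(2264 + (-2 + 1/60)) = √(2264 - 119/60) = √(135721/60) = √2035815/30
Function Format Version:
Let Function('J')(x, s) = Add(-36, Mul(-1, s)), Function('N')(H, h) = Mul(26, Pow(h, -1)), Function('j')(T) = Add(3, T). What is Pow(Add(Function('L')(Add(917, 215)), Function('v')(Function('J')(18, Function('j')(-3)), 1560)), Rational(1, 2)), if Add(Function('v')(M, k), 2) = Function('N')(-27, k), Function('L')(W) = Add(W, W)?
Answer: Mul(Rational(1, 30), Pow(2035815, Rational(1, 2))) ≈ 47.561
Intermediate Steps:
Function('L')(W) = Mul(2, W)
Function('v')(M, k) = Add(-2, Mul(26, Pow(k, -1)))
Pow(Add(Function('L')(Add(917, 215)), Function('v')(Function('J')(18, Function('j')(-3)), 1560)), Rational(1, 2)) = Pow(Add(Mul(2, Add(917, 215)), Add(-2, Mul(26, Pow(1560, -1)))), Rational(1, 2)) = Pow(Add(Mul(2, 1132), Add(-2, Mul(26, Rational(1, 1560)))), Rational(1, 2)) = Pow(Add(2264, Add(-2, Rational(1, 60))), Rational(1, 2)) = Pow(Add(2264, Rational(-119, 60)), Rational(1, 2)) = Pow(Rational(135721, 60), Rational(1, 2)) = Mul(Rational(1, 30), Pow(2035815, Rational(1, 2)))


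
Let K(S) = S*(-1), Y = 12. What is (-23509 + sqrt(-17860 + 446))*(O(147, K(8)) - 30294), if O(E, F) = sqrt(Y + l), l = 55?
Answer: (23509 - I*sqrt(17414))*(30294 - sqrt(67)) ≈ 7.1199e+8 - 3.9966e+6*I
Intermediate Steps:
K(S) = -S
O(E, F) = sqrt(67) (O(E, F) = sqrt(12 + 55) = sqrt(67))
(-23509 + sqrt(-17860 + 446))*(O(147, K(8)) - 30294) = (-23509 + sqrt(-17860 + 446))*(sqrt(67) - 30294) = (-23509 + sqrt(-17414))*(-30294 + sqrt(67)) = (-23509 + I*sqrt(17414))*(-30294 + sqrt(67)) = (-30294 + sqrt(67))*(-23509 + I*sqrt(17414))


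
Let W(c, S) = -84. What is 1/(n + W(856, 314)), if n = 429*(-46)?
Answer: -1/19818 ≈ -5.0459e-5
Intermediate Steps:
n = -19734
1/(n + W(856, 314)) = 1/(-19734 - 84) = 1/(-19818) = -1/19818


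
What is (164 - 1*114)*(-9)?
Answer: -450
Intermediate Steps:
(164 - 1*114)*(-9) = (164 - 114)*(-9) = 50*(-9) = -450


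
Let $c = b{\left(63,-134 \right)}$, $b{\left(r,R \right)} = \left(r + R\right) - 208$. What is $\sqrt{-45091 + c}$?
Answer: $i \sqrt{45370} \approx 213.0 i$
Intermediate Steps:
$b{\left(r,R \right)} = -208 + R + r$ ($b{\left(r,R \right)} = \left(R + r\right) - 208 = -208 + R + r$)
$c = -279$ ($c = -208 - 134 + 63 = -279$)
$\sqrt{-45091 + c} = \sqrt{-45091 - 279} = \sqrt{-45370} = i \sqrt{45370}$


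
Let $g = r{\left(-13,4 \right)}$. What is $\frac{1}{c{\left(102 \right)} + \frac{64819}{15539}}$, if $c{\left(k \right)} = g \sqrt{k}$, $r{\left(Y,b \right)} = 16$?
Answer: $- \frac{1007222441}{6300815621591} + \frac{3863368336 \sqrt{102}}{6300815621591} \approx 0.0060327$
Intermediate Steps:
$g = 16$
$c{\left(k \right)} = 16 \sqrt{k}$
$\frac{1}{c{\left(102 \right)} + \frac{64819}{15539}} = \frac{1}{16 \sqrt{102} + \frac{64819}{15539}} = \frac{1}{\frac{64819}{15539} + 16 \sqrt{102}}$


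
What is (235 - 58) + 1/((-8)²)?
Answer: 11329/64 ≈ 177.02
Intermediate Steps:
(235 - 58) + 1/((-8)²) = 177 + 1/64 = 11329/64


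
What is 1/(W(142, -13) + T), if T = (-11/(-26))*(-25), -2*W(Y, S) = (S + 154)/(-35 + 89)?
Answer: -468/5561 ≈ -0.084157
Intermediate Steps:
W(Y, S) = -77/54 - S/108 (W(Y, S) = -(S + 154)/(2*(-35 + 89)) = -(154 + S)/(2*54) = -(77/27 + S/54)/2 = -77/54 - S/108)
T = -275/26 (T = -1/26*(-11)*(-25) = (11/26)*(-25) = -275/26 ≈ -10.577)
1/(W(142, -13) + T) = 1/((-77/54 - 1/108*(-13)) - 275/26) = 1/((-77/54 + 13/108) - 275/26) = 1/(-47/36 - 275/26) = 1/(-5561/468) = -468/5561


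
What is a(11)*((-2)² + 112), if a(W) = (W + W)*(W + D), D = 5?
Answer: 40832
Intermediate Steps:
a(W) = 2*W*(5 + W) (a(W) = (W + W)*(W + 5) = (2*W)*(5 + W) = 2*W*(5 + W))
a(11)*((-2)² + 112) = (2*11*(5 + 11))*((-2)² + 112) = (2*11*16)*(4 + 112) = 352*116 = 40832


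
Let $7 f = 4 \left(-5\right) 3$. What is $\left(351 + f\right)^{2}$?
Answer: $\frac{5745609}{49} \approx 1.1726 \cdot 10^{5}$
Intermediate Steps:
$f = - \frac{60}{7}$ ($f = \frac{4 \left(-5\right) 3}{7} = \frac{\left(-20\right) 3}{7} = \frac{1}{7} \left(-60\right) = - \frac{60}{7} \approx -8.5714$)
$\left(351 + f\right)^{2} = \left(351 - \frac{60}{7}\right)^{2} = \left(\frac{2397}{7}\right)^{2} = \frac{5745609}{49}$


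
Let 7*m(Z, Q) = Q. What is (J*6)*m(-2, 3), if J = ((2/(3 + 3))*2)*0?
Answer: 0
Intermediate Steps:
m(Z, Q) = Q/7
J = 0 (J = ((2/6)*2)*0 = ((2*(1/6))*2)*0 = ((1/3)*2)*0 = (2/3)*0 = 0)
(J*6)*m(-2, 3) = (0*6)*((1/7)*3) = 0*(3/7) = 0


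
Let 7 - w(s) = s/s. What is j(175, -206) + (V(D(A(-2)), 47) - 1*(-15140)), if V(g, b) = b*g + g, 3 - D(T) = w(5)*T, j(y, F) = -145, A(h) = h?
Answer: 15715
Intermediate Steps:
w(s) = 6 (w(s) = 7 - s/s = 7 - 1*1 = 7 - 1 = 6)
D(T) = 3 - 6*T
V(g, b) = g + b*g
j(175, -206) + (V(D(A(-2)), 47) - 1*(-15140)) = -145 + ((3 - 6*(-2))*(1 + 47) - 1*(-15140)) = -145 + ((3 + 12)*48 + 15140) = -145 + (15*48 + 15140) = -145 + (720 + 15140) = -145 + 15860 = 15715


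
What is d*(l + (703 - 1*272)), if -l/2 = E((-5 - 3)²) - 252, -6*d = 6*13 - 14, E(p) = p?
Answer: -8608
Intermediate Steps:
d = -32/3 (d = -(6*13 - 14)/6 = -(78 - 14)/6 = -⅙*64 = -32/3 ≈ -10.667)
l = 376 (l = -2*((-5 - 3)² - 252) = -2*((-8)² - 252) = -2*(64 - 252) = -2*(-188) = 376)
d*(l + (703 - 1*272)) = -32*(376 + (703 - 1*272))/3 = -32*(376 + (703 - 272))/3 = -32*(376 + 431)/3 = -32/3*807 = -8608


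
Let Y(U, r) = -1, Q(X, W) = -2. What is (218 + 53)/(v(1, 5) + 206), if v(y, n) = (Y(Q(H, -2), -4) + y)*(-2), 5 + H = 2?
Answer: 271/206 ≈ 1.3155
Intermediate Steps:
H = -3 (H = -5 + 2 = -3)
v(y, n) = 2 - 2*y (v(y, n) = (-1 + y)*(-2) = 2 - 2*y)
(218 + 53)/(v(1, 5) + 206) = (218 + 53)/((2 - 2*1) + 206) = 271/((2 - 2) + 206) = 271/(0 + 206) = 271/206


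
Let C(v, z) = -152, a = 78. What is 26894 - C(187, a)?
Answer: 27046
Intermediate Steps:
26894 - C(187, a) = 26894 - 1*(-152) = 26894 + 152 = 27046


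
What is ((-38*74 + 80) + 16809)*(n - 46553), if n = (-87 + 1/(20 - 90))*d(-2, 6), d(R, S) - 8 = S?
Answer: -3362375912/5 ≈ -6.7248e+8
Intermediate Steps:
d(R, S) = 8 + S
n = -6091/5 (n = (-87 + 1/(20 - 90))*(8 + 6) = (-87 + 1/(-70))*14 = (-87 - 1/70)*14 = -6091/70*14 = -6091/5 ≈ -1218.2)
((-38*74 + 80) + 16809)*(n - 46553) = ((-38*74 + 80) + 16809)*(-6091/5 - 46553) = ((-2812 + 80) + 16809)*(-238856/5) = (-2732 + 16809)*(-238856/5) = 14077*(-238856/5) = -3362375912/5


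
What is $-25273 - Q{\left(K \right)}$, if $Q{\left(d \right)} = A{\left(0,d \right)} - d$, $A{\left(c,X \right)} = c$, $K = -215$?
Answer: $-25488$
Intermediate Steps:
$Q{\left(d \right)} = - d$ ($Q{\left(d \right)} = 0 - d = - d$)
$-25273 - Q{\left(K \right)} = -25273 - \left(-1\right) \left(-215\right) = -25273 - 215 = -25488$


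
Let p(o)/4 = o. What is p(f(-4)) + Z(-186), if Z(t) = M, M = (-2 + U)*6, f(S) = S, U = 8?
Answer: 20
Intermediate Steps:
M = 36 (M = (-2 + 8)*6 = 6*6 = 36)
Z(t) = 36
p(o) = 4*o
p(f(-4)) + Z(-186) = 4*(-4) + 36 = -16 + 36 = 20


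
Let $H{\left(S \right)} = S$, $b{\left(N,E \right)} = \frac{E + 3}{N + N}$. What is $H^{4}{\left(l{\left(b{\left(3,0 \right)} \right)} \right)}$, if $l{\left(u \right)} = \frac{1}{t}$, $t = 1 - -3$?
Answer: $\frac{1}{256} \approx 0.0039063$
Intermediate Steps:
$t = 4$ ($t = 1 + 3 = 4$)
$b{\left(N,E \right)} = \frac{3 + E}{2 N}$
$l{\left(u \right)} = \frac{1}{4}$
$H^{4}{\left(l{\left(b{\left(3,0 \right)} \right)} \right)} = \left(\frac{1}{4}\right)^{4} = \frac{1}{256}$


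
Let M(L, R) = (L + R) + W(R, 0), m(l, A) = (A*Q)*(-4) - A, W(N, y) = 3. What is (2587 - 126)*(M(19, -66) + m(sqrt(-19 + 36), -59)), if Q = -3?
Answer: -1705473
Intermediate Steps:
m(l, A) = 11*A (m(l, A) = (A*(-3))*(-4) - A = -3*A*(-4) - A = 12*A - A = 11*A)
M(L, R) = 3 + L + R (M(L, R) = (L + R) + 3 = 3 + L + R)
(2587 - 126)*(M(19, -66) + m(sqrt(-19 + 36), -59)) = (2587 - 126)*((3 + 19 - 66) + 11*(-59)) = 2461*(-44 - 649) = 2461*(-693) = -1705473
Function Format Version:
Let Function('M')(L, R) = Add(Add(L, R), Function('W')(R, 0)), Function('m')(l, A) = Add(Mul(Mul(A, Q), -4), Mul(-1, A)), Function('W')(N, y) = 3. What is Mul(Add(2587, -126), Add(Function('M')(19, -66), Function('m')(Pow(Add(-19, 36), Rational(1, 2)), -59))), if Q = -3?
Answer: -1705473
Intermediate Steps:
Function('m')(l, A) = Mul(11, A) (Function('m')(l, A) = Add(Mul(Mul(A, -3), -4), Mul(-1, A)) = Add(Mul(Mul(-3, A), -4), Mul(-1, A)) = Add(Mul(12, A), Mul(-1, A)) = Mul(11, A))
Function('M')(L, R) = Add(3, L, R) (Function('M')(L, R) = Add(Add(L, R), 3) = Add(3, L, R))
Mul(Add(2587, -126), Add(Function('M')(19, -66), Function('m')(Pow(Add(-19, 36), Rational(1, 2)), -59))) = Mul(Add(2587, -126), Add(Add(3, 19, -66), Mul(11, -59))) = Mul(2461, Add(-44, -649)) = Mul(2461, -693) = -1705473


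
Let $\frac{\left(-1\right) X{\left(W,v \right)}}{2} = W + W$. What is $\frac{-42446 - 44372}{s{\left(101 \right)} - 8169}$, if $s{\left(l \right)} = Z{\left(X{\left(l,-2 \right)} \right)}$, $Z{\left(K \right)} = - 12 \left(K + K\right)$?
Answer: $- \frac{86818}{1527} \approx -56.855$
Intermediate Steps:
$X{\left(W,v \right)} = - 4 W$ ($X{\left(W,v \right)} = - 2 \left(W + W\right) = - 2 \cdot 2 W = - 4 W$)
$Z{\left(K \right)} = - 24 K$ ($Z{\left(K \right)} = - 12 \cdot 2 K = - 24 K$)
$s{\left(l \right)} = 96 l$ ($s{\left(l \right)} = - 24 \left(- 4 l\right) = 96 l$)
$\frac{-42446 - 44372}{s{\left(101 \right)} - 8169} = \frac{-42446 - 44372}{96 \cdot 101 - 8169} = - \frac{86818}{9696 - 8169} = - \frac{86818}{1527}$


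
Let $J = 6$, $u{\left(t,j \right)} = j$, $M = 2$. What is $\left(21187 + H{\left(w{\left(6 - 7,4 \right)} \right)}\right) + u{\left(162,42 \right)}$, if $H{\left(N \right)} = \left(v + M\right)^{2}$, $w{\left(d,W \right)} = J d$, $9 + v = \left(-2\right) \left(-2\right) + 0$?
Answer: $21238$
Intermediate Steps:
$v = -5$ ($v = -9 + \left(\left(-2\right) \left(-2\right) + 0\right) = -9 + \left(4 + 0\right) = -9 + 4 = -5$)
$w{\left(d,W \right)} = 6 d$
$H{\left(N \right)} = 9$ ($H{\left(N \right)} = \left(-5 + 2\right)^{2} = \left(-3\right)^{2} = 9$)
$\left(21187 + H{\left(w{\left(6 - 7,4 \right)} \right)}\right) + u{\left(162,42 \right)} = \left(21187 + 9\right) + 42 = 21196 + 42 = 21238$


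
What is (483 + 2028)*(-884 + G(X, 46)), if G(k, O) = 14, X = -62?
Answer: -2184570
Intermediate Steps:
(483 + 2028)*(-884 + G(X, 46)) = (483 + 2028)*(-884 + 14) = 2511*(-870) = -2184570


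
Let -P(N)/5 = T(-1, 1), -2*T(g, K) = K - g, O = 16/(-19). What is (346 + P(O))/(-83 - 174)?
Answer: -351/257 ≈ -1.3658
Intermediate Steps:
O = -16/19 (O = 16*(-1/19) = -16/19 ≈ -0.84210)
T(g, K) = g/2 - K/2 (T(g, K) = -(K - g)/2 = g/2 - K/2)
P(N) = 5 (P(N) = -5*((½)*(-1) - ½*1) = -5*(-½ - ½) = -5*(-1) = 5)
(346 + P(O))/(-83 - 174) = (346 + 5)/(-83 - 174) = 351/(-257) = 351*(-1/257) = -351/257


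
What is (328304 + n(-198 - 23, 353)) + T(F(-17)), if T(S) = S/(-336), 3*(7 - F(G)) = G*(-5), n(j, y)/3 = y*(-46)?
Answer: 17614174/63 ≈ 2.7959e+5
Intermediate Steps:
n(j, y) = -138*y (n(j, y) = 3*(y*(-46)) = 3*(-46*y) = -138*y)
F(G) = 7 + 5*G/3 (F(G) = 7 - G*(-5)/3 = 7 - (-5)*G/3 = 7 + 5*G/3)
T(S) = -S/336 (T(S) = S*(-1/336) = -S/336)
(328304 + n(-198 - 23, 353)) + T(F(-17)) = (328304 - 138*353) - (7 + (5/3)*(-17))/336 = (328304 - 48714) - (7 - 85/3)/336 = 279590 - 1/336*(-64/3) = 279590 + 4/63 = 17614174/63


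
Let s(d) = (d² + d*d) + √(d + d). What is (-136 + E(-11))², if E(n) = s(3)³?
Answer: 41979304 + 11775120*√6 ≈ 7.0822e+7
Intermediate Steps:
s(d) = 2*d² + √2*√d (s(d) = (d² + d²) + √(2*d) = 2*d² + √2*√d)
E(n) = (18 + √6)³ (E(n) = (2*3² + √2*√3)³ = (2*9 + √6)³ = (18 + √6)³)
(-136 + E(-11))² = (-136 + (18 + √6)³)²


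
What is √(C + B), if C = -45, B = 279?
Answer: 3*√26 ≈ 15.297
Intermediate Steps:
√(C + B) = √(-45 + 279) = √234 = 3*√26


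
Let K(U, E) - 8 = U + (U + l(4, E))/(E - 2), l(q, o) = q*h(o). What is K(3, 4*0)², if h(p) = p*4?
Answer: 361/4 ≈ 90.250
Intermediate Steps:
h(p) = 4*p
l(q, o) = 4*o*q (l(q, o) = q*(4*o) = 4*o*q)
K(U, E) = 8 + U + (U + 16*E)/(-2 + E) (K(U, E) = 8 + (U + (U + 4*E*4)/(E - 2)) = 8 + (U + (U + 16*E)/(-2 + E)) = 8 + U + (U + 16*E)/(-2 + E))
K(3, 4*0)² = ((-16 - 1*3 + 24*(4*0) + (4*0)*3)/(-2 + 4*0))² = ((-16 - 3 + 24*0 + 0*3)/(-2 + 0))² = ((-16 - 3 + 0 + 0)/(-2))² = (-½*(-19))² = (19/2)² = 361/4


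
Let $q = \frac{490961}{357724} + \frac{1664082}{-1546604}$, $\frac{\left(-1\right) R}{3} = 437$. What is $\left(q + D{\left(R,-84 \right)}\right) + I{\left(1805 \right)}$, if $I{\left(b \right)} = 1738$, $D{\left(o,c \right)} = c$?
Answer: $\frac{228812932248165}{138314342324} \approx 1654.3$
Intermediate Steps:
$R = -1311$ ($R = \left(-3\right) 437 = -1311$)
$q = \frac{41010044269}{138314342324}$ ($q = 490961 \cdot \frac{1}{357724} + 1664082 \left(- \frac{1}{1546604}\right) = \frac{490961}{357724} - \frac{832041}{773302} = \frac{41010044269}{138314342324} \approx 0.2965$)
$\left(q + D{\left(R,-84 \right)}\right) + I{\left(1805 \right)} = \left(\frac{41010044269}{138314342324} - 84\right) + 1738 = - \frac{11577394710947}{138314342324} + 1738 = \frac{228812932248165}{138314342324}$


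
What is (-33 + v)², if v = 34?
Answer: 1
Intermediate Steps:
(-33 + v)² = (-33 + 34)² = 1² = 1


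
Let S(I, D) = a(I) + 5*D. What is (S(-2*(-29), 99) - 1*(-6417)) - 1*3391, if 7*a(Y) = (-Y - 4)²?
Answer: 28491/7 ≈ 4070.1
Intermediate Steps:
a(Y) = (-4 - Y)²/7 (a(Y) = (-Y - 4)²/7 = (-4 - Y)²/7)
S(I, D) = 5*D + (4 + I)²/7 (S(I, D) = (4 + I)²/7 + 5*D = 5*D + (4 + I)²/7)
(S(-2*(-29), 99) - 1*(-6417)) - 1*3391 = ((5*99 + (4 - 2*(-29))²/7) - 1*(-6417)) - 1*3391 = ((495 + (4 + 58)²/7) + 6417) - 3391 = ((495 + (⅐)*62²) + 6417) - 3391 = ((495 + (⅐)*3844) + 6417) - 3391 = ((495 + 3844/7) + 6417) - 3391 = (7309/7 + 6417) - 3391 = 52228/7 - 3391 = 28491/7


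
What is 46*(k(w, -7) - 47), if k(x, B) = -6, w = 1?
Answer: -2438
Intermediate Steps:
46*(k(w, -7) - 47) = 46*(-6 - 47) = 46*(-53) = -2438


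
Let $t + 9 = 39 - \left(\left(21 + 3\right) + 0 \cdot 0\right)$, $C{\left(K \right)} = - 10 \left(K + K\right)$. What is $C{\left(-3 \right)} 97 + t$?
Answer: $5826$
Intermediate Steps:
$C{\left(K \right)} = - 20 K$ ($C{\left(K \right)} = - 10 \cdot 2 K = - 20 K$)
$t = 6$ ($t = -9 + \left(39 - \left(\left(21 + 3\right) + 0 \cdot 0\right)\right) = -9 + \left(39 - \left(24 + 0\right)\right) = -9 + \left(39 - 24\right) = -9 + 15 = 6$)
$C{\left(-3 \right)} 97 + t = \left(-20\right) \left(-3\right) 97 + 6 = 60 \cdot 97 + 6 = 5820 + 6 = 5826$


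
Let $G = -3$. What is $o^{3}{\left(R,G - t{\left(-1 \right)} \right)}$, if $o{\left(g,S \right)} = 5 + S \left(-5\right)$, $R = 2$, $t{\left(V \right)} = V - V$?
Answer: $8000$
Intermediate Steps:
$t{\left(V \right)} = 0$
$o{\left(g,S \right)} = 5 - 5 S$
$o^{3}{\left(R,G - t{\left(-1 \right)} \right)} = \left(5 - 5 \left(-3 - 0\right)\right)^{3} = \left(5 - 5 \left(-3 + 0\right)\right)^{3} = \left(5 - -15\right)^{3} = \left(5 + 15\right)^{3} = 20^{3} = 8000$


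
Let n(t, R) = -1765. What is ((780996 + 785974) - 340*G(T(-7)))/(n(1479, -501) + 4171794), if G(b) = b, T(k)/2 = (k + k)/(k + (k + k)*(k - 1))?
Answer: 4701182/12510087 ≈ 0.37579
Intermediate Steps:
T(k) = 4*k/(k + 2*k*(-1 + k)) (T(k) = 2*((k + k)/(k + (k + k)*(k - 1))) = 2*((2*k)/(k + (2*k)*(-1 + k))) = 2*((2*k)/(k + 2*k*(-1 + k))) = 2*(2*k/(k + 2*k*(-1 + k))) = 4*k/(k + 2*k*(-1 + k)))
((780996 + 785974) - 340*G(T(-7)))/(n(1479, -501) + 4171794) = ((780996 + 785974) - 1360/(-1 + 2*(-7)))/(-1765 + 4171794) = (1566970 - 1360/(-1 - 14))/4170029 = (1566970 - 1360/(-15))*(1/4170029) = (1566970 - 1360*(-1)/15)*(1/4170029) = (1566970 - 340*(-4/15))*(1/4170029) = (1566970 + 272/3)*(1/4170029) = (4701182/3)*(1/4170029) = 4701182/12510087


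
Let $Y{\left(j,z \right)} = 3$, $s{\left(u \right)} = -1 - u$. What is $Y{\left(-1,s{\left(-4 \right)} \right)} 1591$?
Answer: $4773$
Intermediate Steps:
$Y{\left(-1,s{\left(-4 \right)} \right)} 1591 = 3 \cdot 1591 = 4773$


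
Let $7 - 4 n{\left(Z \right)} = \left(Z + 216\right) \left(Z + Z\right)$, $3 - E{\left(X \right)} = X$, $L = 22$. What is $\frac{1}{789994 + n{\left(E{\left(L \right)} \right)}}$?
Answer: $\frac{4}{3167469} \approx 1.2628 \cdot 10^{-6}$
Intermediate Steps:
$E{\left(X \right)} = 3 - X$
$n{\left(Z \right)} = \frac{7}{4} - \frac{Z \left(216 + Z\right)}{2}$ ($n{\left(Z \right)} = \frac{7}{4} - \frac{\left(Z + 216\right) \left(Z + Z\right)}{4} = \frac{7}{4} - \frac{\left(216 + Z\right) 2 Z}{4} = \frac{7}{4} - \frac{2 Z \left(216 + Z\right)}{4} = \frac{7}{4} - \frac{Z \left(216 + Z\right)}{2}$)
$\frac{1}{789994 + n{\left(E{\left(L \right)} \right)}} = \frac{1}{789994 - \left(- \frac{7}{4} + \frac{\left(3 - 22\right)^{2}}{2} + 108 \left(3 - 22\right)\right)} = \frac{1}{789994 - \left(- \frac{8215}{4} + \frac{361}{2}\right)} = \frac{1}{789994 + \left(\frac{7}{4} + 2052 - \frac{361}{2}\right)} = \frac{1}{789994 + \frac{7493}{4}} = \frac{1}{\frac{3167469}{4}} = \frac{4}{3167469}$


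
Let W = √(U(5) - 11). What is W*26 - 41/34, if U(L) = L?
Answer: -41/34 + 26*I*√6 ≈ -1.2059 + 63.687*I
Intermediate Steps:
W = I*√6 (W = √(5 - 11) = √(-6) = I*√6 ≈ 2.4495*I)
W*26 - 41/34 = (I*√6)*26 - 41/34 = 26*I*√6 - 41*1/34 = 26*I*√6 - 41/34 = -41/34 + 26*I*√6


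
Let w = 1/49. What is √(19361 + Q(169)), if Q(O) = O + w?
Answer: √956971/7 ≈ 139.75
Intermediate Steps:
w = 1/49 ≈ 0.020408
Q(O) = 1/49 + O (Q(O) = O + 1/49 = 1/49 + O)
√(19361 + Q(169)) = √(19361 + (1/49 + 169)) = √(19361 + 8282/49) = √(956971/49) = √956971/7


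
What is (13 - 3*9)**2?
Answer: 196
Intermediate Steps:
(13 - 3*9)**2 = (13 - 27)**2 = (-14)**2 = 196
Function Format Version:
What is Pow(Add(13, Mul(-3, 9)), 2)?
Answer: 196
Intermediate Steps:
Pow(Add(13, Mul(-3, 9)), 2) = Pow(Add(13, -27), 2) = Pow(-14, 2) = 196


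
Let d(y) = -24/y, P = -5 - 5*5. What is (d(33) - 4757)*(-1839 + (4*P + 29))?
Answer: 101006550/11 ≈ 9.1824e+6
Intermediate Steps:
P = -30 (P = -5 - 25 = -30)
d(y) = -24/y
(d(33) - 4757)*(-1839 + (4*P + 29)) = (-24/33 - 4757)*(-1839 + (4*(-30) + 29)) = (-24*1/33 - 4757)*(-1839 + (-120 + 29)) = (-8/11 - 4757)*(-1839 - 91) = -52335/11*(-1930) = 101006550/11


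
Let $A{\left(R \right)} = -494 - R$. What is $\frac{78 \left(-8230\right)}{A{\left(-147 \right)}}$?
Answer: $\frac{641940}{347} \approx 1850.0$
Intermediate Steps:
$\frac{78 \left(-8230\right)}{A{\left(-147 \right)}} = \frac{78 \left(-8230\right)}{-494 - -147} = - \frac{641940}{-494 + 147} = - \frac{641940}{-347} = \left(-641940\right) \left(- \frac{1}{347}\right) = \frac{641940}{347}$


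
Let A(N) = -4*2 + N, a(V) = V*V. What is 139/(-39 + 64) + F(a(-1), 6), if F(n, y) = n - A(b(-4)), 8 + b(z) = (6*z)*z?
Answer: -1836/25 ≈ -73.440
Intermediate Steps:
a(V) = V**2
b(z) = -8 + 6*z**2 (b(z) = -8 + (6*z)*z = -8 + 6*z**2)
A(N) = -8 + N
F(n, y) = -80 + n (F(n, y) = n - (-8 + (-8 + 6*(-4)**2)) = n - (-8 + (-8 + 6*16)) = n - (-8 + (-8 + 96)) = n - (-8 + 88) = n - 1*80 = n - 80 = -80 + n)
139/(-39 + 64) + F(a(-1), 6) = 139/(-39 + 64) + (-80 + (-1)**2) = 139/25 + (-80 + 1) = 139*(1/25) - 79 = 139/25 - 79 = -1836/25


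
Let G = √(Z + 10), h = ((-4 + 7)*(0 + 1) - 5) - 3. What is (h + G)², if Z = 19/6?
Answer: (30 - √474)²/36 ≈ 1.8808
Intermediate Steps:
Z = 19/6 (Z = 19*(⅙) = 19/6 ≈ 3.1667)
h = -5 (h = (3*1 - 5) - 3 = (3 - 5) - 3 = -2 - 3 = -5)
G = √474/6 (G = √(19/6 + 10) = √(79/6) = √474/6 ≈ 3.6286)
(h + G)² = (-5 + √474/6)²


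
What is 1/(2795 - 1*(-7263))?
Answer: 1/10058 ≈ 9.9423e-5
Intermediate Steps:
1/(2795 - 1*(-7263)) = 1/(2795 + 7263) = 1/10058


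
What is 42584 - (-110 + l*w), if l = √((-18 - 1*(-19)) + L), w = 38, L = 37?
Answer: 42694 - 38*√38 ≈ 42460.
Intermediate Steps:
l = √38 (l = √((-18 - 1*(-19)) + 37) = √((-18 + 19) + 37) = √(1 + 37) = √38 ≈ 6.1644)
42584 - (-110 + l*w) = 42584 - (-110 + √38*38) = 42584 - (-110 + 38*√38) = 42584 + (110 - 38*√38) = 42694 - 38*√38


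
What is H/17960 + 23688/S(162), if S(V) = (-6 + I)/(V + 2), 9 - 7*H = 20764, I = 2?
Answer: -3488579729/3592 ≈ -9.7121e+5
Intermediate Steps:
H = -2965 (H = 9/7 - ⅐*20764 = 9/7 - 20764/7 = -2965)
S(V) = -4/(2 + V) (S(V) = (-6 + 2)/(V + 2) = -4/(2 + V))
H/17960 + 23688/S(162) = -2965/17960 + 23688/((-4/(2 + 162))) = -2965*1/17960 + 23688/((-4/164)) = -593/3592 + 23688/((-4*1/164)) = -593/3592 + 23688/(-1/41) = -593/3592 + 23688*(-41) = -593/3592 - 971208 = -3488579729/3592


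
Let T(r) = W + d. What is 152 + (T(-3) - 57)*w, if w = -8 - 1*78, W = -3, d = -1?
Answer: 5398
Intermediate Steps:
T(r) = -4 (T(r) = -3 - 1 = -4)
w = -86 (w = -8 - 78 = -86)
152 + (T(-3) - 57)*w = 152 + (-4 - 57)*(-86) = 152 - 61*(-86) = 152 + 5246 = 5398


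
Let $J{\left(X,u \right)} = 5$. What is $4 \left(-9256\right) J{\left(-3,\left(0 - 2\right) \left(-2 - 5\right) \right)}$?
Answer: $-185120$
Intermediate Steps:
$4 \left(-9256\right) J{\left(-3,\left(0 - 2\right) \left(-2 - 5\right) \right)} = 4 \left(-9256\right) 5 = \left(-37024\right) 5 = -185120$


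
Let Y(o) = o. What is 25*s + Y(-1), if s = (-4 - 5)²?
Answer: 2024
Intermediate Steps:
s = 81 (s = (-9)² = 81)
25*s + Y(-1) = 25*81 - 1 = 2025 - 1 = 2024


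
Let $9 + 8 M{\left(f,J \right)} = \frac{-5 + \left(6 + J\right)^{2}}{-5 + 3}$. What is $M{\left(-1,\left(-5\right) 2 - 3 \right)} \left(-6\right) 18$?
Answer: $\frac{837}{2} \approx 418.5$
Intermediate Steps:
$M{\left(f,J \right)} = - \frac{13}{16} - \frac{\left(6 + J\right)^{2}}{16}$ ($M{\left(f,J \right)} = - \frac{9}{8} + \frac{\left(-5 + \left(6 + J\right)^{2}\right) \frac{1}{-5 + 3}}{8} = - \frac{9}{8} + \frac{\left(-5 + \left(6 + J\right)^{2}\right) \frac{1}{-2}}{8} = - \frac{9}{8} + \frac{\left(-5 + \left(6 + J\right)^{2}\right) \left(- \frac{1}{2}\right)}{8} = - \frac{9}{8} + \frac{\frac{5}{2} - \frac{\left(6 + J\right)^{2}}{2}}{8} = - \frac{9}{8} - \left(- \frac{5}{16} + \frac{\left(6 + J\right)^{2}}{16}\right) = - \frac{13}{16} - \frac{\left(6 + J\right)^{2}}{16}$)
$M{\left(-1,\left(-5\right) 2 - 3 \right)} \left(-6\right) 18 = \left(- \frac{13}{16} - \frac{\left(6 - 13\right)^{2}}{16}\right) \left(-6\right) 18 = \left(- \frac{13}{16} - \frac{\left(-7\right)^{2}}{16}\right) \left(-6\right) 18 = \left(- \frac{13}{16} - \frac{49}{16}\right) \left(-6\right) 18 = \left(- \frac{31}{8}\right) \left(-6\right) 18 = \frac{93}{4} \cdot 18 = \frac{837}{2}$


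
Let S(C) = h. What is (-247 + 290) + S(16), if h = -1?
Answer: 42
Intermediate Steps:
S(C) = -1
(-247 + 290) + S(16) = (-247 + 290) - 1 = 43 - 1 = 42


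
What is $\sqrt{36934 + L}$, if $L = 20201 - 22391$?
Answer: $2 \sqrt{8686} \approx 186.4$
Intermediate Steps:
$L = -2190$ ($L = 20201 - 22391 = -2190$)
$\sqrt{36934 + L} = \sqrt{36934 - 2190} = \sqrt{34744} = 2 \sqrt{8686}$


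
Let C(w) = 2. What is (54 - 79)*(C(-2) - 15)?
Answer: 325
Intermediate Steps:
(54 - 79)*(C(-2) - 15) = (54 - 79)*(2 - 15) = -25*(-13) = 325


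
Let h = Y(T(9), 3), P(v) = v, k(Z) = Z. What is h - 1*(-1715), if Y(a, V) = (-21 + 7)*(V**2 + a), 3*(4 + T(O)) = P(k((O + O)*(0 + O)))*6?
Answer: -2891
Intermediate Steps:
T(O) = -4 + 4*O**2 (T(O) = -4 + (((O + O)*(0 + O))*6)/3 = -4 + (((2*O)*O)*6)/3 = -4 + ((2*O**2)*6)/3 = -4 + (12*O**2)/3 = -4 + 4*O**2)
Y(a, V) = -14*a - 14*V**2 (Y(a, V) = -14*(a + V**2) = -14*a - 14*V**2)
h = -4606 (h = -14*(-4 + 4*9**2) - 14*3**2 = -14*(-4 + 4*81) - 14*9 = -14*(-4 + 324) - 126 = -14*320 - 126 = -4480 - 126 = -4606)
h - 1*(-1715) = -4606 - 1*(-1715) = -4606 + 1715 = -2891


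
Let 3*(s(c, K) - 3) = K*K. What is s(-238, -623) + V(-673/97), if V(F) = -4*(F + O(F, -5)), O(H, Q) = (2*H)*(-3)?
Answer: 37609006/291 ≈ 1.2924e+5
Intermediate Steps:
O(H, Q) = -6*H
s(c, K) = 3 + K²/3 (s(c, K) = 3 + (K*K)/3 = 3 + K²/3)
V(F) = 20*F (V(F) = -4*(F - 6*F) = -(-20)*F = 20*F)
s(-238, -623) + V(-673/97) = (3 + (⅓)*(-623)²) + 20*(-673/97) = (3 + (⅓)*388129) + 20*(-673*1/97) = (3 + 388129/3) + 20*(-673/97) = 388138/3 - 13460/97 = 37609006/291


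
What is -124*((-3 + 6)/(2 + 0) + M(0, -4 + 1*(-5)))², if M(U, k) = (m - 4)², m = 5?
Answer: -775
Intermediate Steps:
M(U, k) = 1 (M(U, k) = (5 - 4)² = 1² = 1)
-124*((-3 + 6)/(2 + 0) + M(0, -4 + 1*(-5)))² = -124*((-3 + 6)/(2 + 0) + 1)² = -124*(3/2 + 1)² = -124*(5/2)² = -124*25/4 = -775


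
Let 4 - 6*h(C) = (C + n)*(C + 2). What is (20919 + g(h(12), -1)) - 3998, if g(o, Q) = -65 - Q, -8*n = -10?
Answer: 16857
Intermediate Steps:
n = 5/4 (n = -1/8*(-10) = 5/4 ≈ 1.2500)
h(C) = 2/3 - (2 + C)*(5/4 + C)/6 (h(C) = 2/3 - (C + 5/4)*(C + 2)/6 = 2/3 - (5/4 + C)*(2 + C)/6 = 2/3 - (2 + C)*(5/4 + C)/6)
(20919 + g(h(12), -1)) - 3998 = (20919 + (-65 - 1*(-1))) - 3998 = (20919 + (-65 + 1)) - 3998 = (20919 - 64) - 3998 = 20855 - 3998 = 16857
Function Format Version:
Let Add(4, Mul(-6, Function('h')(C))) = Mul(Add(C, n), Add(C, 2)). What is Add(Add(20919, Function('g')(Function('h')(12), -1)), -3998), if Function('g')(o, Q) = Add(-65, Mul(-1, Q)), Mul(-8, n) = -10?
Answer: 16857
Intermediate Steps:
n = Rational(5, 4) (n = Mul(Rational(-1, 8), -10) = Rational(5, 4) ≈ 1.2500)
Function('h')(C) = Add(Rational(2, 3), Mul(Rational(-1, 6), Add(2, C), Add(Rational(5, 4), C))) (Function('h')(C) = Add(Rational(2, 3), Mul(Rational(-1, 6), Mul(Add(C, Rational(5, 4)), Add(C, 2)))) = Add(Rational(2, 3), Mul(Rational(-1, 6), Mul(Add(Rational(5, 4), C), Add(2, C)))) = Add(Rational(2, 3), Mul(Rational(-1, 6), Mul(Add(2, C), Add(Rational(5, 4), C)))) = Add(Rational(2, 3), Mul(Rational(-1, 6), Add(2, C), Add(Rational(5, 4), C))))
Add(Add(20919, Function('g')(Function('h')(12), -1)), -3998) = Add(Add(20919, Add(-65, Mul(-1, -1))), -3998) = Add(Add(20919, Add(-65, 1)), -3998) = Add(Add(20919, -64), -3998) = Add(20855, -3998) = 16857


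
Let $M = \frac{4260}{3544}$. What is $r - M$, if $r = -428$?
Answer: $- \frac{380273}{886} \approx -429.2$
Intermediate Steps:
$M = \frac{1065}{886}$ ($M = 4260 \cdot \frac{1}{3544} = \frac{1065}{886} \approx 1.202$)
$r - M = -428 - \frac{1065}{886} = - \frac{380273}{886}$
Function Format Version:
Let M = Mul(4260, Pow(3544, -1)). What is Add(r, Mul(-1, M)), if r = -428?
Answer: Rational(-380273, 886) ≈ -429.20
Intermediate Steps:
M = Rational(1065, 886) (M = Mul(4260, Rational(1, 3544)) = Rational(1065, 886) ≈ 1.2020)
Add(r, Mul(-1, M)) = Add(-428, Mul(-1, Rational(1065, 886))) = Add(-428, Rational(-1065, 886)) = Rational(-380273, 886)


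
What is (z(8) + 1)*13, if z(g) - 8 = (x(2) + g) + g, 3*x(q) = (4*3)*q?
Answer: 429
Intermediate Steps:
x(q) = 4*q (x(q) = ((4*3)*q)/3 = (12*q)/3 = 4*q)
z(g) = 16 + 2*g (z(g) = 8 + ((4*2 + g) + g) = 8 + ((8 + g) + g) = 8 + (8 + 2*g) = 16 + 2*g)
(z(8) + 1)*13 = ((16 + 2*8) + 1)*13 = ((16 + 16) + 1)*13 = (32 + 1)*13 = 33*13 = 429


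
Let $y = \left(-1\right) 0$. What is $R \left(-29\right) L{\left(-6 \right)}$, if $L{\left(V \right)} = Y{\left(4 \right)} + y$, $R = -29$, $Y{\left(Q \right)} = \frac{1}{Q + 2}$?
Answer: $\frac{841}{6} \approx 140.17$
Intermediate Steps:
$Y{\left(Q \right)} = \frac{1}{2 + Q}$
$y = 0$
$L{\left(V \right)} = \frac{1}{6}$ ($L{\left(V \right)} = \frac{1}{2 + 4} + 0 = \frac{1}{6} + 0 = \frac{1}{6}$)
$R \left(-29\right) L{\left(-6 \right)} = \left(-29\right) \left(-29\right) \frac{1}{6} = 841 \cdot \frac{1}{6} = \frac{841}{6}$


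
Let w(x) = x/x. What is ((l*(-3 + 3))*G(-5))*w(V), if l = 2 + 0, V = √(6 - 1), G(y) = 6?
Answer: 0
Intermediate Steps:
V = √5 ≈ 2.2361
w(x) = 1
l = 2
((l*(-3 + 3))*G(-5))*w(V) = ((2*(-3 + 3))*6)*1 = ((2*0)*6)*1 = (0*6)*1 = 0*1 = 0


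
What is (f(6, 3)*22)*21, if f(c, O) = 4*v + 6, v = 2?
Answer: 6468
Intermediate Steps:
f(c, O) = 14 (f(c, O) = 4*2 + 6 = 8 + 6 = 14)
(f(6, 3)*22)*21 = (14*22)*21 = 308*21 = 6468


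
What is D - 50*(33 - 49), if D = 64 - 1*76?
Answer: 788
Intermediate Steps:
D = -12 (D = 64 - 76 = -12)
D - 50*(33 - 49) = -12 - 50*(33 - 49) = -12 - 50*(-16) = -12 + 800 = 788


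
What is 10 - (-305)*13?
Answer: 3975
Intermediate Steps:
10 - (-305)*13 = 10 - 61*(-65) = 10 + 3965 = 3975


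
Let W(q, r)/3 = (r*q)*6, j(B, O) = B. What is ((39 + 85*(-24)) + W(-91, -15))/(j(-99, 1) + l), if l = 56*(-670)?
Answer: -22569/37619 ≈ -0.59994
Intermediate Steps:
W(q, r) = 18*q*r (W(q, r) = 3*((r*q)*6) = 3*((q*r)*6) = 3*(6*q*r) = 18*q*r)
l = -37520
((39 + 85*(-24)) + W(-91, -15))/(j(-99, 1) + l) = ((39 + 85*(-24)) + 18*(-91)*(-15))/(-99 - 37520) = ((39 - 2040) + 24570)/(-37619) = (-2001 + 24570)*(-1/37619) = 22569*(-1/37619) = -22569/37619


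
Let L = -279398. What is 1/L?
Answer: -1/279398 ≈ -3.5791e-6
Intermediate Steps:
1/L = 1/(-279398) = -1/279398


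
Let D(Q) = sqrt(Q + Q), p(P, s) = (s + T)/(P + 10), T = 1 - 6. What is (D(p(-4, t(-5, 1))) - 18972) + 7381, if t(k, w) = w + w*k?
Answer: -11591 + I*sqrt(3) ≈ -11591.0 + 1.732*I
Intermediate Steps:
T = -5
t(k, w) = w + k*w
p(P, s) = (-5 + s)/(10 + P) (p(P, s) = (s - 5)/(P + 10) = (-5 + s)/(10 + P))
D(Q) = sqrt(2)*sqrt(Q) (D(Q) = sqrt(2*Q) = sqrt(2)*sqrt(Q))
(D(p(-4, t(-5, 1))) - 18972) + 7381 = (sqrt(2)*sqrt((-5 + 1*(1 - 5))/(10 - 4)) - 18972) + 7381 = (sqrt(2)*sqrt((-5 + 1*(-4))/6) - 18972) + 7381 = (sqrt(2)*sqrt((-5 - 4)/6) - 18972) + 7381 = (sqrt(2)*sqrt((1/6)*(-9)) - 18972) + 7381 = (sqrt(2)*sqrt(-3/2) - 18972) + 7381 = (sqrt(2)*(I*sqrt(6)/2) - 18972) + 7381 = (I*sqrt(3) - 18972) + 7381 = (-18972 + I*sqrt(3)) + 7381 = -11591 + I*sqrt(3)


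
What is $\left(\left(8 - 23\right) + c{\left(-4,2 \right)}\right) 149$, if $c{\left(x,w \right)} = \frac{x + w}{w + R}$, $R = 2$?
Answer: $- \frac{4619}{2} \approx -2309.5$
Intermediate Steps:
$c{\left(x,w \right)} = \frac{w + x}{2 + w}$ ($c{\left(x,w \right)} = \frac{x + w}{w + 2} = \frac{w + x}{2 + w}$)
$\left(\left(8 - 23\right) + c{\left(-4,2 \right)}\right) 149 = \left(\left(8 - 23\right) + \frac{2 - 4}{2 + 2}\right) 149 = \left(-15 + \frac{1}{4} \left(-2\right)\right) 149 = \left(-15 - \frac{1}{2}\right) 149 = \left(- \frac{31}{2}\right) 149 = - \frac{4619}{2}$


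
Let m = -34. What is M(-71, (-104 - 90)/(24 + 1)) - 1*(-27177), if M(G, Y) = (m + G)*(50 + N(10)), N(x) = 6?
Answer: 21297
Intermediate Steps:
M(G, Y) = -1904 + 56*G (M(G, Y) = (-34 + G)*(50 + 6) = (-34 + G)*56 = -1904 + 56*G)
M(-71, (-104 - 90)/(24 + 1)) - 1*(-27177) = (-1904 + 56*(-71)) - 1*(-27177) = (-1904 - 3976) + 27177 = -5880 + 27177 = 21297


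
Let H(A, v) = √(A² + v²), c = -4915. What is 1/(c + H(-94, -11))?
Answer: -4915/24148268 - 13*√53/24148268 ≈ -0.00020745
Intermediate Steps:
1/(c + H(-94, -11)) = 1/(-4915 + √((-94)² + (-11)²)) = 1/(-4915 + √(8836 + 121)) = 1/(-4915 + √8957) = 1/(-4915 + 13*√53)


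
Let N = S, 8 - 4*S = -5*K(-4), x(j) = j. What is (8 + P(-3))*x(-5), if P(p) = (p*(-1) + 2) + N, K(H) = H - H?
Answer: -75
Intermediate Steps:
K(H) = 0
S = 2 (S = 2 - (-5)*0/4 = 2 - 1/4*0 = 2 + 0 = 2)
N = 2
P(p) = 4 - p (P(p) = (p*(-1) + 2) + 2 = (-p + 2) + 2 = (2 - p) + 2 = 4 - p)
(8 + P(-3))*x(-5) = (8 + (4 - 1*(-3)))*(-5) = (8 + (4 + 3))*(-5) = (8 + 7)*(-5) = 15*(-5) = -75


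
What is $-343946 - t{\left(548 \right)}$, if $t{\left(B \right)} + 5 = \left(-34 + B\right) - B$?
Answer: $-343907$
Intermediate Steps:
$t{\left(B \right)} = -39$ ($t{\left(B \right)} = -5 + \left(\left(-34 + B\right) - B\right) = -5 - 34 = -39$)
$-343946 - t{\left(548 \right)} = -343946 - -39 = -343946 + 39 = -343907$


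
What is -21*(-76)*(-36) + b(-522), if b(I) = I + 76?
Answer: -57902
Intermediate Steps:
b(I) = 76 + I
-21*(-76)*(-36) + b(-522) = -21*(-76)*(-36) + (76 - 522) = 1596*(-36) - 446 = -57456 - 446 = -57902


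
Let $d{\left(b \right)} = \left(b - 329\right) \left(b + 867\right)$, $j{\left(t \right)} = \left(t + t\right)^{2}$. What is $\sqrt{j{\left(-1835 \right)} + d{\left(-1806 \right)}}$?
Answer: $\sqrt{15473665} \approx 3933.7$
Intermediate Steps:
$j{\left(t \right)} = 4 t^{2}$ ($j{\left(t \right)} = \left(2 t\right)^{2} = 4 t^{2}$)
$d{\left(b \right)} = \left(-329 + b\right) \left(867 + b\right)$
$\sqrt{j{\left(-1835 \right)} + d{\left(-1806 \right)}} = \sqrt{4 \left(-1835\right)^{2} + \left(-285243 + \left(-1806\right)^{2} + 538 \left(-1806\right)\right)} = \sqrt{4 \cdot 3367225 - -2004765} = \sqrt{13468900 + 2004765} = \sqrt{15473665}$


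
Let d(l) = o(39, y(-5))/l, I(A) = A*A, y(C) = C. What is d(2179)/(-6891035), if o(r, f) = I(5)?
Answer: -5/3003113053 ≈ -1.6649e-9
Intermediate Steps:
I(A) = A²
o(r, f) = 25 (o(r, f) = 5² = 25)
d(l) = 25/l
d(2179)/(-6891035) = (25/2179)/(-6891035) = (25*(1/2179))*(-1/6891035) = (25/2179)*(-1/6891035) = -5/3003113053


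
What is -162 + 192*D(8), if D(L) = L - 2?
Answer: 990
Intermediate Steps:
D(L) = -2 + L
-162 + 192*D(8) = -162 + 192*(-2 + 8) = -162 + 192*6 = -162 + 1152 = 990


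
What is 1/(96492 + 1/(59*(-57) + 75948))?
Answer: 72585/7003871821 ≈ 1.0364e-5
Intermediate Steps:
1/(96492 + 1/(59*(-57) + 75948)) = 1/(96492 + 1/(-3363 + 75948)) = 1/(96492 + 1/72585) = 1/(7003871821/72585) = 72585/7003871821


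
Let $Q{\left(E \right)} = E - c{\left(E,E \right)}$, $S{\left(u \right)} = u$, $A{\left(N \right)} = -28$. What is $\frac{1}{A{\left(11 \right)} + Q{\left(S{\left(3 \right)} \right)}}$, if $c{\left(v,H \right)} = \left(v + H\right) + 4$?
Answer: $- \frac{1}{35} \approx -0.028571$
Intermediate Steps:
$c{\left(v,H \right)} = 4 + H + v$ ($c{\left(v,H \right)} = \left(H + v\right) + 4 = 4 + H + v$)
$Q{\left(E \right)} = -4 - E$ ($Q{\left(E \right)} = E - \left(4 + E + E\right) = E - \left(4 + 2 E\right) = -4 - E$)
$\frac{1}{A{\left(11 \right)} + Q{\left(S{\left(3 \right)} \right)}} = \frac{1}{-28 - 7} = \frac{1}{-35} = - \frac{1}{35}$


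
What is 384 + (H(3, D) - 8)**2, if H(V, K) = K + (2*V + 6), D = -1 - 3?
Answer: 384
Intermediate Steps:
D = -4
H(V, K) = 6 + K + 2*V (H(V, K) = K + (6 + 2*V) = 6 + K + 2*V)
384 + (H(3, D) - 8)**2 = 384 + ((6 - 4 + 2*3) - 8)**2 = 384 + ((6 - 4 + 6) - 8)**2 = 384 + (8 - 8)**2 = 384 + 0**2 = 384 + 0 = 384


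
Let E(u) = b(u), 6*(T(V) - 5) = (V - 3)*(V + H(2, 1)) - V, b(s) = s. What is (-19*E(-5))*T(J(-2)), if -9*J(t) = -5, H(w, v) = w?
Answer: 178505/486 ≈ 367.29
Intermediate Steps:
J(t) = 5/9 (J(t) = -1/9*(-5) = 5/9)
T(V) = 5 - V/6 + (-3 + V)*(2 + V)/6 (T(V) = 5 + ((V - 3)*(V + 2) - V)/6 = 5 + ((-3 + V)*(2 + V) - V)/6 = 5 + (-V + (-3 + V)*(2 + V))/6 = 5 + (-V/6 + (-3 + V)*(2 + V)/6) = 5 - V/6 + (-3 + V)*(2 + V)/6)
E(u) = u
(-19*E(-5))*T(J(-2)) = (-19*(-5))*(4 - 1/3*5/9 + (5/9)**2/6) = 95*(4 - 5/27 + (1/6)*(25/81)) = 95*(4 - 5/27 + 25/486) = 95*(1879/486) = 178505/486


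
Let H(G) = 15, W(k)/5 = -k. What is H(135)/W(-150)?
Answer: 1/50 ≈ 0.020000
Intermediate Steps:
W(k) = -5*k (W(k) = 5*(-k) = -5*k)
H(135)/W(-150) = 15/((-5*(-150))) = 15/750 = 15*(1/750) = 1/50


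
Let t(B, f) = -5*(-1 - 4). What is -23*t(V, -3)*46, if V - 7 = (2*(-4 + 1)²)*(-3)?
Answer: -26450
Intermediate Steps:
V = -47 (V = 7 + (2*(-4 + 1)²)*(-3) = 7 + (2*(-3)²)*(-3) = 7 + (2*9)*(-3) = 7 + 18*(-3) = 7 - 54 = -47)
t(B, f) = 25 (t(B, f) = -5*(-5) = 25)
-23*t(V, -3)*46 = -23*25*46 = -575*46 = -26450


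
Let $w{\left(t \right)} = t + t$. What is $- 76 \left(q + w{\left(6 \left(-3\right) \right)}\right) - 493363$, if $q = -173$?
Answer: $-477479$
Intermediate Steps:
$w{\left(t \right)} = 2 t$
$- 76 \left(q + w{\left(6 \left(-3\right) \right)}\right) - 493363 = - 76 \left(-173 + 2 \cdot 6 \left(-3\right)\right) - 493363 = - 76 \left(-173 + 2 \left(-18\right)\right) - 493363 = - 76 \left(-173 - 36\right) - 493363 = \left(-76\right) \left(-209\right) - 493363 = 15884 - 493363 = -477479$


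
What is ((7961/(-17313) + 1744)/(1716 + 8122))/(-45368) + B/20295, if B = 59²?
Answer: 8966060373260869/52275305851868880 ≈ 0.17152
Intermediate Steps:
B = 3481
((7961/(-17313) + 1744)/(1716 + 8122))/(-45368) + B/20295 = ((7961/(-17313) + 1744)/(1716 + 8122))/(-45368) + 3481/20295 = ((7961*(-1/17313) + 1744)/9838)*(-1/45368) + 3481*(1/20295) = ((-7961/17313 + 1744)*(1/9838))*(-1/45368) + 3481/20295 = ((30185911/17313)*(1/9838))*(-1/45368) + 3481/20295 = (30185911/170325294)*(-1/45368) + 3481/20295 = -30185911/7727317938192 + 3481/20295 = 8966060373260869/52275305851868880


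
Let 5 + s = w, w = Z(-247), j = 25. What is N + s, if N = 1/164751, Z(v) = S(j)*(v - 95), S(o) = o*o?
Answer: -35216350004/164751 ≈ -2.1376e+5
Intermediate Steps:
S(o) = o²
Z(v) = -59375 + 625*v (Z(v) = 25²*(v - 95) = 625*(-95 + v) = -59375 + 625*v)
N = 1/164751 ≈ 6.0698e-6
w = -213750 (w = -59375 + 625*(-247) = -59375 - 154375 = -213750)
s = -213755 (s = -5 - 213750 = -213755)
N + s = 1/164751 - 213755 = -35216350004/164751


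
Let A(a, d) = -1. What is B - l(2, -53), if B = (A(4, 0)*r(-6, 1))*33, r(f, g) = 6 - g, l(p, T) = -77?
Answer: -88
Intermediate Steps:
B = -165 (B = -(6 - 1*1)*33 = -(6 - 1)*33 = -1*5*33 = -5*33 = -165)
B - l(2, -53) = -165 - 1*(-77) = -165 + 77 = -88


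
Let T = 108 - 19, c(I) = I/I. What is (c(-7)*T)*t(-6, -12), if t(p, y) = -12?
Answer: -1068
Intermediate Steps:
c(I) = 1
T = 89
(c(-7)*T)*t(-6, -12) = (1*89)*(-12) = 89*(-12) = -1068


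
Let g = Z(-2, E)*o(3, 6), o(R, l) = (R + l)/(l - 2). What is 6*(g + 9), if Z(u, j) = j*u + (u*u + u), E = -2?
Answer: 135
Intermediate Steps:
Z(u, j) = u + u**2 + j*u (Z(u, j) = j*u + (u**2 + u) = j*u + (u + u**2) = u + u**2 + j*u)
o(R, l) = (R + l)/(-2 + l)
g = 27/2 (g = (-2*(1 - 2 - 2))*((3 + 6)/(-2 + 6)) = (-2*(-3))*(9/4) = 6*((1/4)*9) = 6*(9/4) = 27/2 ≈ 13.500)
6*(g + 9) = 6*(27/2 + 9) = 6*(45/2) = 135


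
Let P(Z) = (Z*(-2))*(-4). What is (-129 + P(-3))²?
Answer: 23409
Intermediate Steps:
P(Z) = 8*Z (P(Z) = -2*Z*(-4) = 8*Z)
(-129 + P(-3))² = (-129 + 8*(-3))² = (-129 - 24)² = (-153)² = 23409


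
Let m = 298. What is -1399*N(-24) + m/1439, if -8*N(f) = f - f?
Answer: 298/1439 ≈ 0.20709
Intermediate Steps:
N(f) = 0 (N(f) = -(f - f)/8 = -⅛*0 = 0)
-1399*N(-24) + m/1439 = -1399*0 + 298/1439 = 0 + 298*(1/1439) = 0 + 298/1439 = 298/1439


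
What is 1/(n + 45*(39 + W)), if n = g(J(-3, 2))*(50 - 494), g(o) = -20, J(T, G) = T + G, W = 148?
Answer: 1/17295 ≈ 5.7820e-5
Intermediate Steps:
J(T, G) = G + T
n = 8880 (n = -20*(50 - 494) = -20*(-444) = 8880)
1/(n + 45*(39 + W)) = 1/(8880 + 45*(39 + 148)) = 1/(8880 + 45*187) = 1/(8880 + 8415) = 1/17295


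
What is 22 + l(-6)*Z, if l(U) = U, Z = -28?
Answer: 190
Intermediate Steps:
22 + l(-6)*Z = 22 - 6*(-28) = 22 + 168 = 190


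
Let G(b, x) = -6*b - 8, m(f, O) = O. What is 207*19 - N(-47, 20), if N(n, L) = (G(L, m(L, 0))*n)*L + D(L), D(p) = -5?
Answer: -116382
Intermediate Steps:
G(b, x) = -8 - 6*b
N(n, L) = -5 + L*n*(-8 - 6*L) (N(n, L) = ((-8 - 6*L)*n)*L - 5 = (n*(-8 - 6*L))*L - 5 = L*n*(-8 - 6*L) - 5 = -5 + L*n*(-8 - 6*L))
207*19 - N(-47, 20) = 207*19 - (-5 - 2*20*(-47)*(4 + 3*20)) = 3933 - (-5 - 2*20*(-47)*(4 + 60)) = 3933 - (-5 - 2*20*(-47)*64) = 3933 - (-5 + 120320) = 3933 - 1*120315 = 3933 - 120315 = -116382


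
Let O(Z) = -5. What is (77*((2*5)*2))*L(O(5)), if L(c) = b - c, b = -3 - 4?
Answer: -3080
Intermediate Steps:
b = -7
L(c) = -7 - c
(77*((2*5)*2))*L(O(5)) = (77*((2*5)*2))*(-7 - 1*(-5)) = (77*(10*2))*(-7 + 5) = (77*20)*(-2) = 1540*(-2) = -3080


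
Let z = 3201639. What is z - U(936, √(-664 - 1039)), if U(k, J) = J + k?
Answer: 3200703 - I*√1703 ≈ 3.2007e+6 - 41.267*I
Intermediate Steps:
z - U(936, √(-664 - 1039)) = 3201639 - (√(-664 - 1039) + 936) = 3201639 - (√(-1703) + 936) = 3201639 - (I*√1703 + 936) = 3201639 - (936 + I*√1703) = 3201639 + (-936 - I*√1703) = 3200703 - I*√1703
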